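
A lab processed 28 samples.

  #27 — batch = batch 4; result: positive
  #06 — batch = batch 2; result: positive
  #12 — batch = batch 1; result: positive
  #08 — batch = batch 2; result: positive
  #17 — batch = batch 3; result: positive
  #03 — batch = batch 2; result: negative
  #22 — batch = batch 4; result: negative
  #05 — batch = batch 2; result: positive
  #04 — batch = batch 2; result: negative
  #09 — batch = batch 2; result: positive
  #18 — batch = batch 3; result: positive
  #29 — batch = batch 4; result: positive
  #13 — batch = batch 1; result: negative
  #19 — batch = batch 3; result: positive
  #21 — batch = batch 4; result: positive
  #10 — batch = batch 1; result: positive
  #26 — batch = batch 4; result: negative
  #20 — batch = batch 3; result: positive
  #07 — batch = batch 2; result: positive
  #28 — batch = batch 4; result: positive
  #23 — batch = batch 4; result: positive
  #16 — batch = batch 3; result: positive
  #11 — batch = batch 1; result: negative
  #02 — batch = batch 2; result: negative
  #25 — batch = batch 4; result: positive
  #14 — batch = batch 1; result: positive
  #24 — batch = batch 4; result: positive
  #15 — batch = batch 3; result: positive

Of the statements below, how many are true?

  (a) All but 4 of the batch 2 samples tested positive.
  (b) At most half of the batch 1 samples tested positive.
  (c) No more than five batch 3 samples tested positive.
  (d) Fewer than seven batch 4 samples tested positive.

0

(a) batch 2: |A| = 8, |A ∩ B| = 5; needs |A ∖ B| = 4 — false.
(b) batch 1: |A| = 5, |A ∩ B| = 3; needs |A ∩ B| ≤ |A ∖ B| — false.
(c) batch 3: |A| = 6, |A ∩ B| = 6; needs |A ∩ B| ≤ 5 — false.
(d) batch 4: |A| = 9, |A ∩ B| = 7; needs |A ∩ B| < 7 — false.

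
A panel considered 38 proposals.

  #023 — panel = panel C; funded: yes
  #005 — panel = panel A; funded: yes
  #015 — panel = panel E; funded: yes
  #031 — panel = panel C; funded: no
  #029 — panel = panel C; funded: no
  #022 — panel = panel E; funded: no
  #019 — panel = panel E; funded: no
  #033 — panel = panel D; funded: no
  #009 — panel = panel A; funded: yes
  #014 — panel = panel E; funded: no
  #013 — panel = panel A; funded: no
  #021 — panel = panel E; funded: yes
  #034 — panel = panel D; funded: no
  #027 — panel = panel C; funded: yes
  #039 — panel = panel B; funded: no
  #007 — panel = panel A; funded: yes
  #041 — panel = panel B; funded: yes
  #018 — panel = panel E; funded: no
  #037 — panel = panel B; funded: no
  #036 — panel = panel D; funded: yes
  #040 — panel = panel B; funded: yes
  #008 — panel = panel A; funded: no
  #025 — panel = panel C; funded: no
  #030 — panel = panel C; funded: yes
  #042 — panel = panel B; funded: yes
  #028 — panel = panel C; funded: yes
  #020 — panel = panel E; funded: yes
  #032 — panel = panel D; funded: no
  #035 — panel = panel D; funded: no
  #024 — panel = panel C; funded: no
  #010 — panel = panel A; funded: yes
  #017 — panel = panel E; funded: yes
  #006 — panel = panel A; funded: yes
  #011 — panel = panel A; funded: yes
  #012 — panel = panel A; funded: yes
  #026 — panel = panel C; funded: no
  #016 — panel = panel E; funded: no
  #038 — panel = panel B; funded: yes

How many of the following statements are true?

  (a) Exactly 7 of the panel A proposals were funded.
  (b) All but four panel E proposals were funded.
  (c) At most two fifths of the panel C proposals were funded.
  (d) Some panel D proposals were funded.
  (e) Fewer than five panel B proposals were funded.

3

(a) panel A: |A| = 9, |A ∩ B| = 7; needs |A ∩ B| = 7 — true.
(b) panel E: |A| = 9, |A ∩ B| = 4; needs |A ∖ B| = 4 — false.
(c) panel C: |A| = 9, |A ∩ B| = 4; needs |A ∩ B| / |A| ≤ 2/5 — false.
(d) panel D: |A| = 5, |A ∩ B| = 1; needs A ∩ B ≠ ∅ (|A ∩ B| ≥ 1) — true.
(e) panel B: |A| = 6, |A ∩ B| = 4; needs |A ∩ B| < 5 — true.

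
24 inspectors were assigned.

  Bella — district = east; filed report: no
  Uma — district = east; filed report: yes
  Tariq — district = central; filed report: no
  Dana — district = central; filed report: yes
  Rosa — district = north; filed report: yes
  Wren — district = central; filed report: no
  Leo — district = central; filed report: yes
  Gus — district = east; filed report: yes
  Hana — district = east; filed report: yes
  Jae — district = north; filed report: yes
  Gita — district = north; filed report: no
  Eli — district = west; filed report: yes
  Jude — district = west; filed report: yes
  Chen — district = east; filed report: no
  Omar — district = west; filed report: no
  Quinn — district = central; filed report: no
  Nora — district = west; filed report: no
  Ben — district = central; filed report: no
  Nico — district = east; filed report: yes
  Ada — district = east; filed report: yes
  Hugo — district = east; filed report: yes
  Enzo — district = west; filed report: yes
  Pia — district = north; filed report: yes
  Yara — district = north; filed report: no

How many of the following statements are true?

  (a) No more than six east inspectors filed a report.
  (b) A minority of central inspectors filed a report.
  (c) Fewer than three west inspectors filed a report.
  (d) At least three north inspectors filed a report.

3

(a) east: |A| = 8, |A ∩ B| = 6; needs |A ∩ B| ≤ 6 — true.
(b) central: |A| = 6, |A ∩ B| = 2; needs |A ∩ B| < |A ∖ B| — true.
(c) west: |A| = 5, |A ∩ B| = 3; needs |A ∩ B| < 3 — false.
(d) north: |A| = 5, |A ∩ B| = 3; needs |A ∩ B| ≥ 3 — true.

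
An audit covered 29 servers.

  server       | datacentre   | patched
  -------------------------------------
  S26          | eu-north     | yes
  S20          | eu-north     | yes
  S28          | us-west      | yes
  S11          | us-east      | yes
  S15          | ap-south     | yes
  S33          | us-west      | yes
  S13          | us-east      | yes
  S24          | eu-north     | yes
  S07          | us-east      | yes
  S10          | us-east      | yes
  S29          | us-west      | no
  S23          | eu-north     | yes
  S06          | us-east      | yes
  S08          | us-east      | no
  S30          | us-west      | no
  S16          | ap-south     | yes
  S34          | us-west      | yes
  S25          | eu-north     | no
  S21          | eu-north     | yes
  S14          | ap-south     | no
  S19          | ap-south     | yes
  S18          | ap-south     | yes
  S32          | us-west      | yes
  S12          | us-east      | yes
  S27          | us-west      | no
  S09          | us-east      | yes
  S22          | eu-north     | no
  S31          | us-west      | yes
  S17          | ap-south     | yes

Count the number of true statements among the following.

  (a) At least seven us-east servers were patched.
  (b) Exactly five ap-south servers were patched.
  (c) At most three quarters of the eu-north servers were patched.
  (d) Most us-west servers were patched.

(a) us-east: |A| = 8, |A ∩ B| = 7; needs |A ∩ B| ≥ 7 — true.
(b) ap-south: |A| = 6, |A ∩ B| = 5; needs |A ∩ B| = 5 — true.
(c) eu-north: |A| = 7, |A ∩ B| = 5; needs |A ∩ B| / |A| ≤ 3/4 — true.
(d) us-west: |A| = 8, |A ∩ B| = 5; needs |A ∩ B| > |A ∖ B| — true.

4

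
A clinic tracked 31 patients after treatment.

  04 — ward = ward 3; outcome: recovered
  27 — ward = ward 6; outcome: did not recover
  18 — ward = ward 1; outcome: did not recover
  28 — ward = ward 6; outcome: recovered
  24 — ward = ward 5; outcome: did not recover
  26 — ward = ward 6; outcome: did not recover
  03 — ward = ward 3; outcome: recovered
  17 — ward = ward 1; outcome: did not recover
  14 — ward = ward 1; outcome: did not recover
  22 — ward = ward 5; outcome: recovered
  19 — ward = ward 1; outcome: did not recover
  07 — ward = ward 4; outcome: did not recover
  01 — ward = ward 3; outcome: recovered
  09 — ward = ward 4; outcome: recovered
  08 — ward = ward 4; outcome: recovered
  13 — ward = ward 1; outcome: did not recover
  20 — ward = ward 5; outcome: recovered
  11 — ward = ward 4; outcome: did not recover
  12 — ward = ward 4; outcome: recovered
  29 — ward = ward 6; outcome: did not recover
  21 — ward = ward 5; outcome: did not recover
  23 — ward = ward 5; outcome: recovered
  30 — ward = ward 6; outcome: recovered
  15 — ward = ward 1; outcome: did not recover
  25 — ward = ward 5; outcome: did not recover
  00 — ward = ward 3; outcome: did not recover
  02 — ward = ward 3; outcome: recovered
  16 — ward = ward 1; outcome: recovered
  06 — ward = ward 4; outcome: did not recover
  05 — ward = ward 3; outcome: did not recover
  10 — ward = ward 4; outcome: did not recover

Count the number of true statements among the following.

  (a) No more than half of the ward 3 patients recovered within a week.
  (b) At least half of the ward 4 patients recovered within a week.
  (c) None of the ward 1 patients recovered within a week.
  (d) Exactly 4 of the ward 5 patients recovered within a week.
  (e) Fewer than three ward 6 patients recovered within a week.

1

(a) ward 3: |A| = 6, |A ∩ B| = 4; needs |A ∩ B| ≤ |A ∖ B| — false.
(b) ward 4: |A| = 7, |A ∩ B| = 3; needs |A ∩ B| ≥ |A ∖ B| — false.
(c) ward 1: |A| = 7, |A ∩ B| = 1; needs A ∩ B = ∅ (|A ∩ B| = 0) — false.
(d) ward 5: |A| = 6, |A ∩ B| = 3; needs |A ∩ B| = 4 — false.
(e) ward 6: |A| = 5, |A ∩ B| = 2; needs |A ∩ B| < 3 — true.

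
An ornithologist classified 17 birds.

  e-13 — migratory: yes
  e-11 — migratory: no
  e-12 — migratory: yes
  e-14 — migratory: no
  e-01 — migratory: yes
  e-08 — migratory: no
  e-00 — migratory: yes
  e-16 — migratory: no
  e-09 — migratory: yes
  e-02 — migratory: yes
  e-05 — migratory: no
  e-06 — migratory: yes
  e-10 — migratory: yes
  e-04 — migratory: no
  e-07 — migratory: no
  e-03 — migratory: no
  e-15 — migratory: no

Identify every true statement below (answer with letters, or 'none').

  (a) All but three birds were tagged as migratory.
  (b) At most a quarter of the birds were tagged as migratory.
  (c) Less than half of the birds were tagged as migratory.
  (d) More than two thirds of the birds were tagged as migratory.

|A| = 17, |A ∩ B| = 8, |A ∖ B| = 9.
(a) |A ∖ B| = 3: fails.
(b) |A ∩ B| / |A| ≤ 1/4: fails.
(c) |A ∩ B| < |A ∖ B|: holds.
(d) |A ∩ B| / |A| > 2/3: fails.

(c)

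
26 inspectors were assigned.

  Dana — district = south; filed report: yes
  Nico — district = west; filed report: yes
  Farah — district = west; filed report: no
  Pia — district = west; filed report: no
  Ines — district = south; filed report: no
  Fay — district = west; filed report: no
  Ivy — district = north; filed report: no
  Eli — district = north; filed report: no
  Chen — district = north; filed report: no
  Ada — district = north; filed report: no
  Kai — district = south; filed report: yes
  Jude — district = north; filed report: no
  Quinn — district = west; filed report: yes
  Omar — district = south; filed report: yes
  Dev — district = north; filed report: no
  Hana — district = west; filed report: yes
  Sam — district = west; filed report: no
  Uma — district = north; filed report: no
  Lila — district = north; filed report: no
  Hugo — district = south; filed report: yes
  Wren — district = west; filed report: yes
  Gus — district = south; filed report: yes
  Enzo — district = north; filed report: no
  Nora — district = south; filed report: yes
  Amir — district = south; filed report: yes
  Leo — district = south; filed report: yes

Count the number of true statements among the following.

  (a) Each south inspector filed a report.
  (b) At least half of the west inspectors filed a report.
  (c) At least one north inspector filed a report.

(a) south: |A| = 9, |A ∩ B| = 8; needs A ⊆ B, i.e. every element of A is in B (|A ∖ B| = 0) — false.
(b) west: |A| = 8, |A ∩ B| = 4; needs |A ∩ B| ≥ |A ∖ B| — true.
(c) north: |A| = 9, |A ∩ B| = 0; needs A ∩ B ≠ ∅ (|A ∩ B| ≥ 1) — false.

1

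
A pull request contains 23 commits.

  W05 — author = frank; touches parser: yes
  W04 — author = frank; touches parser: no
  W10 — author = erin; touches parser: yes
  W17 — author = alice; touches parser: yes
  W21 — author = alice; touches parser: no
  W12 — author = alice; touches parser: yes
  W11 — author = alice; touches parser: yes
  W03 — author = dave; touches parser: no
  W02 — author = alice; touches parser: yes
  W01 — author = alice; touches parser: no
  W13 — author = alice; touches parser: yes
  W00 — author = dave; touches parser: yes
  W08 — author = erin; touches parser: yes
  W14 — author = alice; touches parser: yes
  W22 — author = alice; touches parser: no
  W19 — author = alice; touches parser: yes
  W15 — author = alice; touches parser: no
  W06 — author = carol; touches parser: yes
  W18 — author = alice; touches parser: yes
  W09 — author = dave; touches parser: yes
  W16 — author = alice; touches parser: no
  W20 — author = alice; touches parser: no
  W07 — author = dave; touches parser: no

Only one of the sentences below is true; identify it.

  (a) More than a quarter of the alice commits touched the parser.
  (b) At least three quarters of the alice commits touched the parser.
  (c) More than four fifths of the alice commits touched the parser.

|A| = 14, |A ∩ B| = 8, |A ∖ B| = 6.
(a) requires |A ∩ B| / |A| > 1/4: true.
(b) requires |A ∩ B| / |A| ≥ 3/4: false.
(c) requires |A ∩ B| / |A| > 4/5: false.

(a)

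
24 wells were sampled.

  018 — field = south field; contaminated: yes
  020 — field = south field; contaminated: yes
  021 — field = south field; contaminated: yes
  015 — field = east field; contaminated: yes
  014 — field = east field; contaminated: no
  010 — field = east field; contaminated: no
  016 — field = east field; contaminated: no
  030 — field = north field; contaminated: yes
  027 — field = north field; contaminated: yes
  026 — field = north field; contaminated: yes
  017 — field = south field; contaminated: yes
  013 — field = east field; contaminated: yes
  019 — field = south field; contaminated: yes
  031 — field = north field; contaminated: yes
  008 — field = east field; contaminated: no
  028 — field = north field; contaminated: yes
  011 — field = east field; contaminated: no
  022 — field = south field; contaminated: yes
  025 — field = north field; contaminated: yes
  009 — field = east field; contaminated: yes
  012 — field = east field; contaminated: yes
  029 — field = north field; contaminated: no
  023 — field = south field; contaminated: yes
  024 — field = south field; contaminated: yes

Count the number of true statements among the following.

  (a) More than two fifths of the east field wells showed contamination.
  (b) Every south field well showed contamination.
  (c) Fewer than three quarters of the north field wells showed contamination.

(a) east field: |A| = 9, |A ∩ B| = 4; needs |A ∩ B| / |A| > 2/5 — true.
(b) south field: |A| = 8, |A ∩ B| = 8; needs A ⊆ B, i.e. every element of A is in B (|A ∖ B| = 0) — true.
(c) north field: |A| = 7, |A ∩ B| = 6; needs |A ∩ B| / |A| < 3/4 — false.

2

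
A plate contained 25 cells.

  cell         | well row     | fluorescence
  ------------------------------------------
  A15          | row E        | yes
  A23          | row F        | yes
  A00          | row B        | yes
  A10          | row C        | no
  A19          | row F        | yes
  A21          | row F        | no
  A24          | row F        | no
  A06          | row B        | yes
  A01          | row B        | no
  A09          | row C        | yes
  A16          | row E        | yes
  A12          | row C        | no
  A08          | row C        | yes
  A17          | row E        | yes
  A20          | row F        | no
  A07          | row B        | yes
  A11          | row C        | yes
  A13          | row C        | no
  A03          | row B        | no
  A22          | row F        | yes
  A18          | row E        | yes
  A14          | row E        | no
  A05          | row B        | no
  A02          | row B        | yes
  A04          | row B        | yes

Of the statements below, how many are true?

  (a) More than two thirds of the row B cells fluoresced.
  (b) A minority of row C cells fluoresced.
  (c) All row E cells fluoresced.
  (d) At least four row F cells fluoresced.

0

(a) row B: |A| = 8, |A ∩ B| = 5; needs |A ∩ B| / |A| > 2/3 — false.
(b) row C: |A| = 6, |A ∩ B| = 3; needs |A ∩ B| < |A ∖ B| — false.
(c) row E: |A| = 5, |A ∩ B| = 4; needs A ⊆ B, i.e. every element of A is in B (|A ∖ B| = 0) — false.
(d) row F: |A| = 6, |A ∩ B| = 3; needs |A ∩ B| ≥ 4 — false.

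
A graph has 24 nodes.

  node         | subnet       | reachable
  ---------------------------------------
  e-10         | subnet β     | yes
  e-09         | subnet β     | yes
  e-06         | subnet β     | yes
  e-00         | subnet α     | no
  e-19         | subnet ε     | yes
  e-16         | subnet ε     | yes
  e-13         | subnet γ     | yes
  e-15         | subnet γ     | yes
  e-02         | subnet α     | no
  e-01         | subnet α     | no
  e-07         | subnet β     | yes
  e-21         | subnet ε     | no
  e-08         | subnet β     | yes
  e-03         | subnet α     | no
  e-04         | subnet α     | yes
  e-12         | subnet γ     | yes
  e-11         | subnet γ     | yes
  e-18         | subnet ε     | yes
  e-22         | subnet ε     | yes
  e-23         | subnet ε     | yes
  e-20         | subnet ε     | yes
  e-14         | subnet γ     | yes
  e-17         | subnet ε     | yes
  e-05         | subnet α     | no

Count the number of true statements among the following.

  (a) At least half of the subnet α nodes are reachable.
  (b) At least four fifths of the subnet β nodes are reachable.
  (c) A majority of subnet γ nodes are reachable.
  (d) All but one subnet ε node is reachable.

3

(a) subnet α: |A| = 6, |A ∩ B| = 1; needs |A ∩ B| ≥ |A ∖ B| — false.
(b) subnet β: |A| = 5, |A ∩ B| = 5; needs |A ∩ B| / |A| ≥ 4/5 — true.
(c) subnet γ: |A| = 5, |A ∩ B| = 5; needs |A ∩ B| > |A ∖ B| — true.
(d) subnet ε: |A| = 8, |A ∩ B| = 7; needs |A ∖ B| = 1 — true.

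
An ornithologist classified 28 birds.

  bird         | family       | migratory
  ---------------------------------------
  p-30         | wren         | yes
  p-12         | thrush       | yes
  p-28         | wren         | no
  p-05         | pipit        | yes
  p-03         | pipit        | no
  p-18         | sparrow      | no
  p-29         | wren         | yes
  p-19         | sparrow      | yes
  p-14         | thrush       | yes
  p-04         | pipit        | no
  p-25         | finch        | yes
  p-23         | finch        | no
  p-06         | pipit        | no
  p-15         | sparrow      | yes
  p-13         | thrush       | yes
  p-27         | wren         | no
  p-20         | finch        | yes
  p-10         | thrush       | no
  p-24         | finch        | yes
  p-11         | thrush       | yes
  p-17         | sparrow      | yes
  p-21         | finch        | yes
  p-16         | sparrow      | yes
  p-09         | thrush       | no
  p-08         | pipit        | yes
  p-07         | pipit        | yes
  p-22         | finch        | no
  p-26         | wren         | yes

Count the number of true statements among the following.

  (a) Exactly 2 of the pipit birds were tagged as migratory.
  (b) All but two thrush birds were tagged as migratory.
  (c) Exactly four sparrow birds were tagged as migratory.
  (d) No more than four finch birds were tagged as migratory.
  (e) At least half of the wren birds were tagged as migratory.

(a) pipit: |A| = 6, |A ∩ B| = 3; needs |A ∩ B| = 2 — false.
(b) thrush: |A| = 6, |A ∩ B| = 4; needs |A ∖ B| = 2 — true.
(c) sparrow: |A| = 5, |A ∩ B| = 4; needs |A ∩ B| = 4 — true.
(d) finch: |A| = 6, |A ∩ B| = 4; needs |A ∩ B| ≤ 4 — true.
(e) wren: |A| = 5, |A ∩ B| = 3; needs |A ∩ B| ≥ |A ∖ B| — true.

4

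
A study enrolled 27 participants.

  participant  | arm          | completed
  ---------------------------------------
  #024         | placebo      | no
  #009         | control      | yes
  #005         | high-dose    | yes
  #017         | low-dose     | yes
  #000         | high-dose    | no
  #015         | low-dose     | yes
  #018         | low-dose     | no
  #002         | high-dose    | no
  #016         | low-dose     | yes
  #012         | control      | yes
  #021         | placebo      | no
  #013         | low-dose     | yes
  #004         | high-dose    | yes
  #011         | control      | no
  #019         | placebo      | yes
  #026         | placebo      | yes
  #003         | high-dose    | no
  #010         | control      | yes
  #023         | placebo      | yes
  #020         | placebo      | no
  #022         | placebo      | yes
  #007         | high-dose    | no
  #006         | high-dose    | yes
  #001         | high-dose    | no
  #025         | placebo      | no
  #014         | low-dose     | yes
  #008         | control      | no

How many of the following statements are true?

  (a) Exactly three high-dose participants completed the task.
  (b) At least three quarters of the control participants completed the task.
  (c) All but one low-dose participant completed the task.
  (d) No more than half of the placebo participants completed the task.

(a) high-dose: |A| = 8, |A ∩ B| = 3; needs |A ∩ B| = 3 — true.
(b) control: |A| = 5, |A ∩ B| = 3; needs |A ∩ B| / |A| ≥ 3/4 — false.
(c) low-dose: |A| = 6, |A ∩ B| = 5; needs |A ∖ B| = 1 — true.
(d) placebo: |A| = 8, |A ∩ B| = 4; needs |A ∩ B| ≤ |A ∖ B| — true.

3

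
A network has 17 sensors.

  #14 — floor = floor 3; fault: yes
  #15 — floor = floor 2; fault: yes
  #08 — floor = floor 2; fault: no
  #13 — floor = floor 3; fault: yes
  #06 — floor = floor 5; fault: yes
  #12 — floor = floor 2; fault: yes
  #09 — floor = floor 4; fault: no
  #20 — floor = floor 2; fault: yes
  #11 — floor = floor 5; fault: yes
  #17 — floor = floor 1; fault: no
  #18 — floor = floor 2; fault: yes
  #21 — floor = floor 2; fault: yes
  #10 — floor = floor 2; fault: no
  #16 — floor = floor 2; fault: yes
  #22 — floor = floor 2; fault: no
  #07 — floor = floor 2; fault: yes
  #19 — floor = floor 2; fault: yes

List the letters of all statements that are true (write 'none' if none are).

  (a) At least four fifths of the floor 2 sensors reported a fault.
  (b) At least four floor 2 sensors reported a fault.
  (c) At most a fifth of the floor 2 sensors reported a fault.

(b)

|A| = 11, |A ∩ B| = 8, |A ∖ B| = 3.
(a) |A ∩ B| / |A| ≥ 4/5: fails.
(b) |A ∩ B| ≥ 4: holds.
(c) |A ∩ B| / |A| ≤ 1/5: fails.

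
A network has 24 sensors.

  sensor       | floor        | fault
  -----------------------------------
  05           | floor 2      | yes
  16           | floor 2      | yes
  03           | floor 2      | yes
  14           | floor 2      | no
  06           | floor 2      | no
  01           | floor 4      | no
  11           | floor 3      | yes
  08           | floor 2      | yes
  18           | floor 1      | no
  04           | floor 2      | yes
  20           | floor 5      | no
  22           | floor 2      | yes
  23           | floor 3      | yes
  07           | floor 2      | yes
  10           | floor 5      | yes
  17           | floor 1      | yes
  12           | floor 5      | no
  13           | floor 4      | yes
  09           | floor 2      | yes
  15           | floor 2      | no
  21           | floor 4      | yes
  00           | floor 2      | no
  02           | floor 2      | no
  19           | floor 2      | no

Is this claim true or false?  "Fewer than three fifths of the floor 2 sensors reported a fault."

True

Truth condition: |A ∩ B| / |A| < 3/5.
A (the restrictor) = {05, 16, 03, 14, 06, 08, 04, 22, 07, 09, 15, 00, 02, 19}, |A| = 14.
A ∩ B = {05, 16, 03, 08, 04, 22, 07, 09}, so |A ∩ B| = 8.
A ∖ B = {14, 06, 15, 00, 02, 19}, so |A ∖ B| = 6.
|A ∩ B|/|A| = 8/14, so the statement is true.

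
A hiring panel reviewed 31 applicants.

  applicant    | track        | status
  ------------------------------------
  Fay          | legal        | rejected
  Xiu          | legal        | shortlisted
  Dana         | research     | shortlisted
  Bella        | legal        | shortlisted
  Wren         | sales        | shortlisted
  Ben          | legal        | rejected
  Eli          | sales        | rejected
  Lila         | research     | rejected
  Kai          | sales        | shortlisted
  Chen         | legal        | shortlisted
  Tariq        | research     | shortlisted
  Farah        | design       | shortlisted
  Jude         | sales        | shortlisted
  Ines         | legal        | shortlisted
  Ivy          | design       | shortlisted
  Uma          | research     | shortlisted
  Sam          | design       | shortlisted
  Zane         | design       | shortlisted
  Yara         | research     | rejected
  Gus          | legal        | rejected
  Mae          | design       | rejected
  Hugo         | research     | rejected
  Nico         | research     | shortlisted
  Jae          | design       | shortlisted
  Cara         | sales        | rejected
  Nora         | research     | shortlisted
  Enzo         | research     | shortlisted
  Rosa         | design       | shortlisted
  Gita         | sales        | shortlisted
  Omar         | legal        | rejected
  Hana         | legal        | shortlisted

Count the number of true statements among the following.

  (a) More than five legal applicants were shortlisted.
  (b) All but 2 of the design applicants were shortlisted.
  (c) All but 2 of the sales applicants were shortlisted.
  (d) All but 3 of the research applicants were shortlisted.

2

(a) legal: |A| = 9, |A ∩ B| = 5; needs |A ∩ B| > 5 — false.
(b) design: |A| = 7, |A ∩ B| = 6; needs |A ∖ B| = 2 — false.
(c) sales: |A| = 6, |A ∩ B| = 4; needs |A ∖ B| = 2 — true.
(d) research: |A| = 9, |A ∩ B| = 6; needs |A ∖ B| = 3 — true.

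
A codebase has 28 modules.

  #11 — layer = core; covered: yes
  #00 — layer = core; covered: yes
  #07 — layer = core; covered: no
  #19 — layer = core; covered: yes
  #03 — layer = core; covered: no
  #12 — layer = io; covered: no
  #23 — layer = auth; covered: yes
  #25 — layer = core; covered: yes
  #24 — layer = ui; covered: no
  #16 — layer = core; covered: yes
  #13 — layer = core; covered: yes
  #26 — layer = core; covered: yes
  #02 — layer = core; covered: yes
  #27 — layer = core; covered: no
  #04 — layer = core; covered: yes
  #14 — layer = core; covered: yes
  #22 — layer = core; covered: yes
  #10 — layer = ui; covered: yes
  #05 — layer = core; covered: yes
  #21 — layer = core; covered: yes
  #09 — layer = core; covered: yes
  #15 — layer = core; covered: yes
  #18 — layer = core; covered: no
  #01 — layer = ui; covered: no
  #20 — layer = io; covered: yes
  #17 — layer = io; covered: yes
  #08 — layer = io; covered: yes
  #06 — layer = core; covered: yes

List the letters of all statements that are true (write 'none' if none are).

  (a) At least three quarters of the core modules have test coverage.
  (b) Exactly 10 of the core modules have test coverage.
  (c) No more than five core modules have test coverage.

(a)

|A| = 20, |A ∩ B| = 16, |A ∖ B| = 4.
(a) |A ∩ B| / |A| ≥ 3/4: holds.
(b) |A ∩ B| = 10: fails.
(c) |A ∩ B| ≤ 5: fails.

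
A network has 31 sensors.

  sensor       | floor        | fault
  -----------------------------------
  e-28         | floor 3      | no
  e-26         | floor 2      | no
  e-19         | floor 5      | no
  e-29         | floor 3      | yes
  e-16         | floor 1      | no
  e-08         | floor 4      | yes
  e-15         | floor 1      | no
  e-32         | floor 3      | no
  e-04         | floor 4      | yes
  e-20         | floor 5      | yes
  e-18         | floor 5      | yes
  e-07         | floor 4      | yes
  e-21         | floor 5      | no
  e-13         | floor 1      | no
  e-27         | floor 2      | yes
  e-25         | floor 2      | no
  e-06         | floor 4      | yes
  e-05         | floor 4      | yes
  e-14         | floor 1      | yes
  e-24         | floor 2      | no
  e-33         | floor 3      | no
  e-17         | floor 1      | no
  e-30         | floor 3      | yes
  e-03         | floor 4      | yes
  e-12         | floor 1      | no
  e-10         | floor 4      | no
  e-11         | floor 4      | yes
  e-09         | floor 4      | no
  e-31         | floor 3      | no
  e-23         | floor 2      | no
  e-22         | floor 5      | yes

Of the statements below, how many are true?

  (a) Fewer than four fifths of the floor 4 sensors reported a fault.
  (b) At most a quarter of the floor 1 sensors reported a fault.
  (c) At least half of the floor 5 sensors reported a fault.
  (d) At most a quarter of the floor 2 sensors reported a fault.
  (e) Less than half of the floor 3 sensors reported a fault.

(a) floor 4: |A| = 9, |A ∩ B| = 7; needs |A ∩ B| / |A| < 4/5 — true.
(b) floor 1: |A| = 6, |A ∩ B| = 1; needs |A ∩ B| / |A| ≤ 1/4 — true.
(c) floor 5: |A| = 5, |A ∩ B| = 3; needs |A ∩ B| ≥ |A ∖ B| — true.
(d) floor 2: |A| = 5, |A ∩ B| = 1; needs |A ∩ B| / |A| ≤ 1/4 — true.
(e) floor 3: |A| = 6, |A ∩ B| = 2; needs |A ∩ B| < |A ∖ B| — true.

5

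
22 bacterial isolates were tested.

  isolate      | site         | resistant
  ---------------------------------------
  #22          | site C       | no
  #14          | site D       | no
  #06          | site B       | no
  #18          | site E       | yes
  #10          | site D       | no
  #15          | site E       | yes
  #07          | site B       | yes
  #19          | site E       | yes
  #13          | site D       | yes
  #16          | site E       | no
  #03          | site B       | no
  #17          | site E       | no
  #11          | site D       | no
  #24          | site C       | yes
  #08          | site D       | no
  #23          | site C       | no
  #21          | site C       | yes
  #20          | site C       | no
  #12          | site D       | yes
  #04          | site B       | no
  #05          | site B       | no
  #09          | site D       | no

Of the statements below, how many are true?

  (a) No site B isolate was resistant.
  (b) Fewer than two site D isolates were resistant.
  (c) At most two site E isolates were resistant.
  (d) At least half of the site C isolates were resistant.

0

(a) site B: |A| = 5, |A ∩ B| = 1; needs A ∩ B = ∅ (|A ∩ B| = 0) — false.
(b) site D: |A| = 7, |A ∩ B| = 2; needs |A ∩ B| < 2 — false.
(c) site E: |A| = 5, |A ∩ B| = 3; needs |A ∩ B| ≤ 2 — false.
(d) site C: |A| = 5, |A ∩ B| = 2; needs |A ∩ B| ≥ |A ∖ B| — false.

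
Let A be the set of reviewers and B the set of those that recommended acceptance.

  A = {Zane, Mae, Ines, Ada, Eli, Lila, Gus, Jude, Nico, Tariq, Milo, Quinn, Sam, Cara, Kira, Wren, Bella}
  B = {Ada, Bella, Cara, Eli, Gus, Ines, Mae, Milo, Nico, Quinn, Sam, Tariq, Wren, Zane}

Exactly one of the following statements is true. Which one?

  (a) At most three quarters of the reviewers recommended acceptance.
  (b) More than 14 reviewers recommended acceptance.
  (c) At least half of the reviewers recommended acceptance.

|A| = 17, |A ∩ B| = 14, |A ∖ B| = 3.
(a) requires |A ∩ B| / |A| ≤ 3/4: false.
(b) requires |A ∩ B| > 14: false.
(c) requires |A ∩ B| ≥ |A ∖ B|: true.

(c)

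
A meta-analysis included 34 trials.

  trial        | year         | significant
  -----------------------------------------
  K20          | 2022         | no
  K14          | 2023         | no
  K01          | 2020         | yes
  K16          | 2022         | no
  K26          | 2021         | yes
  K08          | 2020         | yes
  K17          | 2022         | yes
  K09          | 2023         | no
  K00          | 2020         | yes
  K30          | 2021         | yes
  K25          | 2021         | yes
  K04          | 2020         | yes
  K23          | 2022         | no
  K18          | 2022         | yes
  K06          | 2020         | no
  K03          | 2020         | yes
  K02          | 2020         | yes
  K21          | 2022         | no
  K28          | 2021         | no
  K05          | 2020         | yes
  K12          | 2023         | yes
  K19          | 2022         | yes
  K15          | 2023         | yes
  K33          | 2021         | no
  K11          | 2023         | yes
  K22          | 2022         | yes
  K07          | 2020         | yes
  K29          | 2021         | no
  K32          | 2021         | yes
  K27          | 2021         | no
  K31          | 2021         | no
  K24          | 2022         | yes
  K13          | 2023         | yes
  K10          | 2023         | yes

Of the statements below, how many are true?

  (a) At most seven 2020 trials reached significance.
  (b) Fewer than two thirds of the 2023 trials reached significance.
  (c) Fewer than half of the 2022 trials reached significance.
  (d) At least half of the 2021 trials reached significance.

0

(a) 2020: |A| = 9, |A ∩ B| = 8; needs |A ∩ B| ≤ 7 — false.
(b) 2023: |A| = 7, |A ∩ B| = 5; needs |A ∩ B| / |A| < 2/3 — false.
(c) 2022: |A| = 9, |A ∩ B| = 5; needs |A ∩ B| < |A ∖ B| — false.
(d) 2021: |A| = 9, |A ∩ B| = 4; needs |A ∩ B| ≥ |A ∖ B| — false.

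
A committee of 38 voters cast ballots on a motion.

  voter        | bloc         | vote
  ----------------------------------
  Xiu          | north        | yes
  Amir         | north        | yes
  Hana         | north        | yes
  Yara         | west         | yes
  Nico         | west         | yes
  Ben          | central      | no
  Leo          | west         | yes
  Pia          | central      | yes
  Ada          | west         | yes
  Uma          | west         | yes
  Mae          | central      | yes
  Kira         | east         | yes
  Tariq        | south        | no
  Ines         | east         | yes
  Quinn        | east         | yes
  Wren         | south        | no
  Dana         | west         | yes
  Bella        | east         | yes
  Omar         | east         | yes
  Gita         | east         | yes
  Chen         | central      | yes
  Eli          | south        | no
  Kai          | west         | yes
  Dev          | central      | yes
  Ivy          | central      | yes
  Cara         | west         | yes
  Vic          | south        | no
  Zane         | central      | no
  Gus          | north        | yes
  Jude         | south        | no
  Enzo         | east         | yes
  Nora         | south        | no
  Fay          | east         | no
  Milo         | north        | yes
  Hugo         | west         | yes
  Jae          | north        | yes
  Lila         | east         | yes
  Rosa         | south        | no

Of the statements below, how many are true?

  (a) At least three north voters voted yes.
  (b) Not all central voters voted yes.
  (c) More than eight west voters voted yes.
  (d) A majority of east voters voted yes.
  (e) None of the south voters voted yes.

(a) north: |A| = 6, |A ∩ B| = 6; needs |A ∩ B| ≥ 3 — true.
(b) central: |A| = 7, |A ∩ B| = 5; needs A ⊄ B (|A ∖ B| ≥ 1) — true.
(c) west: |A| = 9, |A ∩ B| = 9; needs |A ∩ B| > 8 — true.
(d) east: |A| = 9, |A ∩ B| = 8; needs |A ∩ B| > |A ∖ B| — true.
(e) south: |A| = 7, |A ∩ B| = 0; needs A ∩ B = ∅ (|A ∩ B| = 0) — true.

5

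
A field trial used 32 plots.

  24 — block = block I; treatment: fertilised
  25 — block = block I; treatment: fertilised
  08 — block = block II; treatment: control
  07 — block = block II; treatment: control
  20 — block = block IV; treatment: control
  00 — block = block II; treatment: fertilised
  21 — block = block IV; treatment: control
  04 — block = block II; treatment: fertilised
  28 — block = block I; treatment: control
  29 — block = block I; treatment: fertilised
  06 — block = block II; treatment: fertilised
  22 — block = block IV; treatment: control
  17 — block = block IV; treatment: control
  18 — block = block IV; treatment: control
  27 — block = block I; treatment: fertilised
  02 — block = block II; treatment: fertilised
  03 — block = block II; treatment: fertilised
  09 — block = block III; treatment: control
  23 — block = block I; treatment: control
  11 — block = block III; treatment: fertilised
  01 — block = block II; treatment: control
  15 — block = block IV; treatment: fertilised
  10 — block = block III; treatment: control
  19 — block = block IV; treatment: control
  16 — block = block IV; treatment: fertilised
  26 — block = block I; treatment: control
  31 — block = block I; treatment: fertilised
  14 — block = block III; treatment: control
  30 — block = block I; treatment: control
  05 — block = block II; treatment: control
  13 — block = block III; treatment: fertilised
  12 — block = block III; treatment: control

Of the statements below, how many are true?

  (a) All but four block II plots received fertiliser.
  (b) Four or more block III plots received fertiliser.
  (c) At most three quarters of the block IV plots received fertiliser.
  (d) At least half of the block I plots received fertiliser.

(a) block II: |A| = 9, |A ∩ B| = 5; needs |A ∖ B| = 4 — true.
(b) block III: |A| = 6, |A ∩ B| = 2; needs |A ∩ B| ≥ 4 — false.
(c) block IV: |A| = 8, |A ∩ B| = 2; needs |A ∩ B| / |A| ≤ 3/4 — true.
(d) block I: |A| = 9, |A ∩ B| = 5; needs |A ∩ B| ≥ |A ∖ B| — true.

3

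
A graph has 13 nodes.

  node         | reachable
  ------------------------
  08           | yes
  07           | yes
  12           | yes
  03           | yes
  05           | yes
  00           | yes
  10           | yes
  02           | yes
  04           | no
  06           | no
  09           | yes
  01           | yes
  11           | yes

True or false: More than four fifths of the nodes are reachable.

True

The determiner here denotes the relation: |A ∩ B| / |A| > 4/5.
A (the restrictor) = {08, 07, 12, 03, 05, 00, 10, 02, 04, 06, 09, 01, 11}, |A| = 13.
A ∩ B = {08, 07, 12, 03, 05, 00, 10, 02, 09, 01, 11}, so |A ∩ B| = 11.
A ∖ B = {04, 06}, so |A ∖ B| = 2.
|A ∩ B|/|A| = 11/13, so the statement is true.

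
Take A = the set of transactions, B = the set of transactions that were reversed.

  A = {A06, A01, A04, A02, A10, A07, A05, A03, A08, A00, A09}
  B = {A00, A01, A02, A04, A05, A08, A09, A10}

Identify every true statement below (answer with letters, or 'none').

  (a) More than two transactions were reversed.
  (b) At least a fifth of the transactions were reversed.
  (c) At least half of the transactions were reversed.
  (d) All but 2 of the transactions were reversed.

|A| = 11, |A ∩ B| = 8, |A ∖ B| = 3.
(a) |A ∩ B| > 2: holds.
(b) |A ∩ B| / |A| ≥ 1/5: holds.
(c) |A ∩ B| ≥ |A ∖ B|: holds.
(d) |A ∖ B| = 2: fails.

(a), (b), (c)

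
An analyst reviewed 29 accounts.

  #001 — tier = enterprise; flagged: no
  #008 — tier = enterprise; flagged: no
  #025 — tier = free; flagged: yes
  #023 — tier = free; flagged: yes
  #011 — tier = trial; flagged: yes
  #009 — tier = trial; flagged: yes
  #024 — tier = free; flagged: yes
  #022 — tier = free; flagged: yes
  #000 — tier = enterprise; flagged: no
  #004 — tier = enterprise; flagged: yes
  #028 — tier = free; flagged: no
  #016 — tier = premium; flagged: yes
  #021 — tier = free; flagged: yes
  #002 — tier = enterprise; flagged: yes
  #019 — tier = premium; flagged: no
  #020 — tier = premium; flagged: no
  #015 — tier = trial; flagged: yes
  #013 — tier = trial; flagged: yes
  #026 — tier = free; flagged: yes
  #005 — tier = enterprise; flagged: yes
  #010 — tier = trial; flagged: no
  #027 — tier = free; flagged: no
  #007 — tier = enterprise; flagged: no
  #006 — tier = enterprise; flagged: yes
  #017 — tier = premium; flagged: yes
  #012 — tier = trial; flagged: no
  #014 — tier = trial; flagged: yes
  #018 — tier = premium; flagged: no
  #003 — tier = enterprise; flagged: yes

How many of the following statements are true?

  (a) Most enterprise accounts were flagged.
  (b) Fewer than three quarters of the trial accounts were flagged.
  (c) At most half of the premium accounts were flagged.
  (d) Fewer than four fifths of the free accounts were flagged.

(a) enterprise: |A| = 9, |A ∩ B| = 5; needs |A ∩ B| > |A ∖ B| — true.
(b) trial: |A| = 7, |A ∩ B| = 5; needs |A ∩ B| / |A| < 3/4 — true.
(c) premium: |A| = 5, |A ∩ B| = 2; needs |A ∩ B| ≤ |A ∖ B| — true.
(d) free: |A| = 8, |A ∩ B| = 6; needs |A ∩ B| / |A| < 4/5 — true.

4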